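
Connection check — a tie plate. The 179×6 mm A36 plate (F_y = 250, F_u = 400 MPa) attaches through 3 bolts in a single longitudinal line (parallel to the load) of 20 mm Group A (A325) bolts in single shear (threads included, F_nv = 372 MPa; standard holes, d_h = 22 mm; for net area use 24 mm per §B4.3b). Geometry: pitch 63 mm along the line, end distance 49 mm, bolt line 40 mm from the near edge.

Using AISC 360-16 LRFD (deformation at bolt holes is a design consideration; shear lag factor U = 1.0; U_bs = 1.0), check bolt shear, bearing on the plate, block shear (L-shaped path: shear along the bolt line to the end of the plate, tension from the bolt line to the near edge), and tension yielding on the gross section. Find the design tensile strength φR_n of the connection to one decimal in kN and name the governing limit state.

168.5 kN (block shear governs)

Bolt shear: A_b = π(20)²/4 = 314.16 mm². φR_n = 0.75 × 372 × 314.16 × 3 × 1 = 263.0 kN.
Bearing (6 mm plate, F_u = 400 MPa): end bolts L_c = 49 − 22/2 = 38, R_n = min(1.2×38×6×400, 2.4×20×6×400) = 109.44 kN/bolt; interior L_c = 63 − 22 = 41, R_n = 115.2 kN/bolt. φR_n = 0.75 × (1×109.44 + 2×115.2) = 254.9 kN.
Block shear: shear path 1×[49+2×63] = 1×175 mm, A_gv = 1050, A_nv = 1×(175 − 2.5×24)×6 = 690 mm²; tension to near edge: (40 − 0.5×24)×6 = 168 mm². R_n = min(0.6×400×690, 0.6×250×1050) + 1.0×400×168 = min(165.6, 157.5) + 67.2 = 224.7 kN. φR_n = 0.75 × 224.7 = 168.5 kN.
Tension yield (gross): A_g = 179×6 = 1074 mm². φR_n = 0.90 × 250 × 1074 = 241.7 kN.
Governing: min(263.0, 254.9, 168.5, 241.7) = 168.5 kN → block shear.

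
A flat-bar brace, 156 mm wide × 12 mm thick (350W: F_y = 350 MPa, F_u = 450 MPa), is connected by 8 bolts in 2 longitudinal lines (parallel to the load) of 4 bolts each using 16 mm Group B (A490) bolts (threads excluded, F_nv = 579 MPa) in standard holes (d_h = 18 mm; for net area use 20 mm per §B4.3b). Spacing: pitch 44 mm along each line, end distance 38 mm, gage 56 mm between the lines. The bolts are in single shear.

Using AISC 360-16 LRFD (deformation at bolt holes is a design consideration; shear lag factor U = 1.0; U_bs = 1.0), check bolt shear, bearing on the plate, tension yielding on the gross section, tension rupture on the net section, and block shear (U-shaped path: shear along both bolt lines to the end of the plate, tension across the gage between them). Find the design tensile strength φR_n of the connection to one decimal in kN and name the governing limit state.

469.8 kN (net-section rupture governs)

Bolt shear: A_b = π(16)²/4 = 201.06 mm². φR_n = 0.75 × 579 × 201.06 × 8 × 1 = 698.5 kN.
Bearing (12 mm plate, F_u = 450 MPa): end bolts L_c = 38 − 18/2 = 29, R_n = min(1.2×29×12×450, 2.4×16×12×450) = 187.92 kN/bolt; interior L_c = 44 − 18 = 26, R_n = 168.48 kN/bolt. φR_n = 0.75 × (2×187.92 + 6×168.48) = 1040.0 kN.
Tension yield (gross): A_g = 156×12 = 1872 mm². φR_n = 0.90 × 350 × 1872 = 589.7 kN.
Tension rupture (net): A_n = (156 − 2×20)×12 = 1392 mm² (U = 1.0, A_e = A_n). φR_n = 0.75 × 450 × 1392 = 469.8 kN.
Block shear: shear path 2×[38+3×44] = 2×170 mm, A_gv = 4080, A_nv = 2×(170 − 3.5×20)×12 = 2400 mm²; tension across gage: (56 − 1×20)×12 = 432 mm². R_n = min(0.6×450×2400, 0.6×350×4080) + 1.0×450×432 = min(648, 856.8) + 194.4 = 842.4 kN. φR_n = 0.75 × 842.4 = 631.8 kN.
Governing: min(698.5, 1040.0, 589.7, 469.8, 631.8) = 469.8 kN → net-section rupture.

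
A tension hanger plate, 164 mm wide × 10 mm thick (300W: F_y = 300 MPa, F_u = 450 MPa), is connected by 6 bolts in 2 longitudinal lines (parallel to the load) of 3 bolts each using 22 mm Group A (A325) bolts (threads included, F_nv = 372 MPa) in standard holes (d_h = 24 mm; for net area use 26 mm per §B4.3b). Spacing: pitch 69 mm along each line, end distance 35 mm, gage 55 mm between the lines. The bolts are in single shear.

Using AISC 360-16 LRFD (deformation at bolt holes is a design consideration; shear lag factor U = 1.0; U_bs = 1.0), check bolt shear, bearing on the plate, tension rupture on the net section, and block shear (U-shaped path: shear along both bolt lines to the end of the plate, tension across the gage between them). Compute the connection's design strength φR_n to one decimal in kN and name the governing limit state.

378.0 kN (net-section rupture governs)

Bolt shear: A_b = π(22)²/4 = 380.13 mm². φR_n = 0.75 × 372 × 380.13 × 6 × 1 = 636.3 kN.
Bearing (10 mm plate, F_u = 450 MPa): end bolts L_c = 35 − 24/2 = 23, R_n = min(1.2×23×10×450, 2.4×22×10×450) = 124.2 kN/bolt; interior L_c = 69 − 24 = 45, R_n = 237.6 kN/bolt. φR_n = 0.75 × (2×124.2 + 4×237.6) = 899.1 kN.
Tension rupture (net): A_n = (164 − 2×26)×10 = 1120 mm² (U = 1.0, A_e = A_n). φR_n = 0.75 × 450 × 1120 = 378.0 kN.
Block shear: shear path 2×[35+2×69] = 2×173 mm, A_gv = 3460, A_nv = 2×(173 − 2.5×26)×10 = 2160 mm²; tension across gage: (55 − 1×26)×10 = 290 mm². R_n = min(0.6×450×2160, 0.6×300×3460) + 1.0×450×290 = min(583.2, 622.8) + 130.5 = 713.7 kN. φR_n = 0.75 × 713.7 = 535.3 kN.
Governing: min(636.3, 899.1, 378.0, 535.3) = 378.0 kN → net-section rupture.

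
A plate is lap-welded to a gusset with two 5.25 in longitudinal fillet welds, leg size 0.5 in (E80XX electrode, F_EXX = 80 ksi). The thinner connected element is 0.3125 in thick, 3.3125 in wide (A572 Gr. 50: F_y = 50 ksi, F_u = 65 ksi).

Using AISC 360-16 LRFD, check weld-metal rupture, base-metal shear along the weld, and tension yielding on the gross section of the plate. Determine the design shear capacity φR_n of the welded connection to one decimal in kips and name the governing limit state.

46.6 kips (gross-section yield governs)

Weld metal: throat = 0.707×0.5 = 0.3535 in, L = 2×5.25 = 10.5 in. φR_n = 0.75 × 0.6 × 80 × 0.3535 × 10.5 = 133.6 kips.
Base metal shear (0.3125 in plate): yield φR_n = 1.0×0.6×50×0.3125×10.5 = 98.4 kips; rupture φR_n = 0.75×0.6×65×0.3125×10.5 = 96.0 kips; take 96.0 kips (rupture).
Tension yield (gross): A_g = 3.3125×0.3125 = 1.0352 in². φR_n = 0.90 × 50 × 1.0352 = 46.6 kips.
Governing: min(133.6, 96.0, 46.6) = 46.6 kips → gross-section yield.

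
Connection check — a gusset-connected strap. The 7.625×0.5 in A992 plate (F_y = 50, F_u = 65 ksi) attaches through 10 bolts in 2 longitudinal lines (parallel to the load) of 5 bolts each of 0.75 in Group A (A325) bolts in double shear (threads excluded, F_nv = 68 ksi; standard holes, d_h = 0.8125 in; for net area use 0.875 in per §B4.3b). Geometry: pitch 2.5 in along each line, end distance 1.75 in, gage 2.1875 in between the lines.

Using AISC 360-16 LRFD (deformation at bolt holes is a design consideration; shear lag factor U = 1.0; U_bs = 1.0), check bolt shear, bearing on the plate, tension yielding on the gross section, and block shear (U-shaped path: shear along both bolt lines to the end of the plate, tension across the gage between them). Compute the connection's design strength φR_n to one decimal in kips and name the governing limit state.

Bolt shear: A_b = π(0.75)²/4 = 0.44179 in². φR_n = 0.75 × 68 × 0.44179 × 10 × 2 = 450.6 kips.
Bearing (0.5 in plate, F_u = 65 ksi): end bolts L_c = 1.75 − 0.8125/2 = 1.34375, R_n = min(1.2×1.34375×0.5×65, 2.4×0.75×0.5×65) = 52.406 kips/bolt; interior L_c = 2.5 − 0.8125 = 1.6875, R_n = 58.5 kips/bolt. φR_n = 0.75 × (2×52.406 + 8×58.5) = 429.6 kips.
Tension yield (gross): A_g = 7.625×0.5 = 3.8125 in². φR_n = 0.90 × 50 × 3.8125 = 171.6 kips.
Block shear: shear path 2×[1.75+4×2.5] = 2×11.75 in, A_gv = 11.75, A_nv = 2×(11.75 − 4.5×0.875)×0.5 = 7.8125 in²; tension across gage: (2.1875 − 1×0.875)×0.5 = 0.65625 in². R_n = min(0.6×65×7.8125, 0.6×50×11.75) + 1.0×65×0.65625 = min(304.69, 352.5) + 42.656 = 347.35 kips. φR_n = 0.75 × 347.35 = 260.5 kips.
Governing: min(450.6, 429.6, 171.6, 260.5) = 171.6 kips → gross-section yield.

171.6 kips (gross-section yield governs)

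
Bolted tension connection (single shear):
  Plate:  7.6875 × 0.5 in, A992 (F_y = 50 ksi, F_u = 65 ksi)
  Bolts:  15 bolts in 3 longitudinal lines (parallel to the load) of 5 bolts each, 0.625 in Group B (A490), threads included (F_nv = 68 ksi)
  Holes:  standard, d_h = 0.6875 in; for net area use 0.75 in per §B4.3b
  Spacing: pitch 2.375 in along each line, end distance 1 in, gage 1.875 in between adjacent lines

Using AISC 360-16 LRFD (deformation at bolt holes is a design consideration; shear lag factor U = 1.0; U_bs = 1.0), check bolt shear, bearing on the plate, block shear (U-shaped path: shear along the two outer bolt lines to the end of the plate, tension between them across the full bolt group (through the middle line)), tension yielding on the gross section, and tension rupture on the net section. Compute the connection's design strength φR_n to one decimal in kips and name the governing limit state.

Bolt shear: A_b = π(0.625)²/4 = 0.3068 in². φR_n = 0.75 × 68 × 0.3068 × 15 × 1 = 234.7 kips.
Bearing (0.5 in plate, F_u = 65 ksi): end bolts L_c = 1 − 0.6875/2 = 0.65625, R_n = min(1.2×0.65625×0.5×65, 2.4×0.625×0.5×65) = 25.594 kips/bolt; interior L_c = 2.375 − 0.6875 = 1.6875, R_n = 48.75 kips/bolt. φR_n = 0.75 × (3×25.594 + 12×48.75) = 496.3 kips.
Block shear: shear path 2×[1+4×2.375] = 2×10.5 in, A_gv = 10.5, A_nv = 2×(10.5 − 4.5×0.75)×0.5 = 7.125 in²; tension across gage: (3.75 − 2×0.75)×0.5 = 1.125 in². R_n = min(0.6×65×7.125, 0.6×50×10.5) + 1.0×65×1.125 = min(277.88, 315) + 73.125 = 351.01 kips. φR_n = 0.75 × 351.01 = 263.3 kips.
Tension yield (gross): A_g = 7.6875×0.5 = 3.8438 in². φR_n = 0.90 × 50 × 3.8438 = 173.0 kips.
Tension rupture (net): A_n = (7.6875 − 3×0.75)×0.5 = 2.7188 in² (U = 1.0, A_e = A_n). φR_n = 0.75 × 65 × 2.7188 = 132.5 kips.
Governing: min(234.7, 496.3, 263.3, 173.0, 132.5) = 132.5 kips → net-section rupture.

132.5 kips (net-section rupture governs)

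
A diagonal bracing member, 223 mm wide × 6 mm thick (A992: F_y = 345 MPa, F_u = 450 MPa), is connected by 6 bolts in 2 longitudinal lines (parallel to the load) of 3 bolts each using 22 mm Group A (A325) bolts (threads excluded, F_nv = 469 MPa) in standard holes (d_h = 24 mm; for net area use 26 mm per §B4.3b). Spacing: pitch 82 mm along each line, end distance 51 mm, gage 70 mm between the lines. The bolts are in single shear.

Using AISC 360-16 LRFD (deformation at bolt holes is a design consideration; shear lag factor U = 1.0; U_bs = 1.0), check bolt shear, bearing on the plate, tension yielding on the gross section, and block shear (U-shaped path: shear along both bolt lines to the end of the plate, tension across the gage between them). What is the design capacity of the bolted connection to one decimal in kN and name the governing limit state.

415.4 kN (gross-section yield governs)

Bolt shear: A_b = π(22)²/4 = 380.13 mm². φR_n = 0.75 × 469 × 380.13 × 6 × 1 = 802.3 kN.
Bearing (6 mm plate, F_u = 450 MPa): end bolts L_c = 51 − 24/2 = 39, R_n = min(1.2×39×6×450, 2.4×22×6×450) = 126.36 kN/bolt; interior L_c = 82 − 24 = 58, R_n = 142.56 kN/bolt. φR_n = 0.75 × (2×126.36 + 4×142.56) = 617.2 kN.
Tension yield (gross): A_g = 223×6 = 1338 mm². φR_n = 0.90 × 345 × 1338 = 415.4 kN.
Block shear: shear path 2×[51+2×82] = 2×215 mm, A_gv = 2580, A_nv = 2×(215 − 2.5×26)×6 = 1800 mm²; tension across gage: (70 − 1×26)×6 = 264 mm². R_n = min(0.6×450×1800, 0.6×345×2580) + 1.0×450×264 = min(486, 534.06) + 118.8 = 604.8 kN. φR_n = 0.75 × 604.8 = 453.6 kN.
Governing: min(802.3, 617.2, 415.4, 453.6) = 415.4 kN → gross-section yield.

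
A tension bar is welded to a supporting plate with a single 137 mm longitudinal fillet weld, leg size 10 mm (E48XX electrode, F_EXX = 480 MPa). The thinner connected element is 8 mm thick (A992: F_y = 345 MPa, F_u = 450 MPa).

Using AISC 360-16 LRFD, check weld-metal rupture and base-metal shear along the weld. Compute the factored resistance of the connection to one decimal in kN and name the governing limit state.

Weld metal: throat = 0.707×10 = 7.07 mm, L = 137 mm. φR_n = 0.75 × 0.6 × 480 × 7.07 × 137 = 209.2 kN.
Base metal shear (8 mm plate): yield φR_n = 1.0×0.6×345×8×137 = 226.9 kN; rupture φR_n = 0.75×0.6×450×8×137 = 221.9 kN; take 221.9 kN (rupture).
Governing: min(209.2, 221.9) = 209.2 kN → weld metal.

209.2 kN (weld metal governs)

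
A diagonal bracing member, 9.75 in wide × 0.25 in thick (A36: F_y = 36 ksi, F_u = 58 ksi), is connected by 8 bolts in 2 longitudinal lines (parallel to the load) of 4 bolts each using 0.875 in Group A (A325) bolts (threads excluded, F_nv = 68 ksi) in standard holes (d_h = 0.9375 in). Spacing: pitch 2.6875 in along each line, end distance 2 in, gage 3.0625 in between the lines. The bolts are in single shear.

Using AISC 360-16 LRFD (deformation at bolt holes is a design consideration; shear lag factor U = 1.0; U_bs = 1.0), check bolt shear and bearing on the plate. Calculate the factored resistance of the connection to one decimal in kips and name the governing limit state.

Bolt shear: A_b = π(0.875)²/4 = 0.60132 in². φR_n = 0.75 × 68 × 0.60132 × 8 × 1 = 245.3 kips.
Bearing (0.25 in plate, F_u = 58 ksi): end bolts L_c = 2 − 0.9375/2 = 1.53125, R_n = min(1.2×1.53125×0.25×58, 2.4×0.875×0.25×58) = 26.644 kips/bolt; interior L_c = 2.6875 − 0.9375 = 1.75, R_n = 30.45 kips/bolt. φR_n = 0.75 × (2×26.644 + 6×30.45) = 177.0 kips.
Governing: min(245.3, 177.0) = 177.0 kips → bearing.

177.0 kips (bearing governs)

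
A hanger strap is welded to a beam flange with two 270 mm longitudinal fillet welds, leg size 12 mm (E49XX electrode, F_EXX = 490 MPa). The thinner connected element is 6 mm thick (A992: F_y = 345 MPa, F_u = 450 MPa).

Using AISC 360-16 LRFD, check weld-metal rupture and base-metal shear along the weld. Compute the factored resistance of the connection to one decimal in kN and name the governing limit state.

656.1 kN (base-metal shear governs)

Weld metal: throat = 0.707×12 = 8.484 mm, L = 2×270 = 540 mm. φR_n = 0.75 × 0.6 × 490 × 8.484 × 540 = 1010.2 kN.
Base metal shear (6 mm plate): yield φR_n = 1.0×0.6×345×6×540 = 670.7 kN; rupture φR_n = 0.75×0.6×450×6×540 = 656.1 kN; take 656.1 kN (rupture).
Governing: min(1010.2, 656.1) = 656.1 kN → base-metal shear.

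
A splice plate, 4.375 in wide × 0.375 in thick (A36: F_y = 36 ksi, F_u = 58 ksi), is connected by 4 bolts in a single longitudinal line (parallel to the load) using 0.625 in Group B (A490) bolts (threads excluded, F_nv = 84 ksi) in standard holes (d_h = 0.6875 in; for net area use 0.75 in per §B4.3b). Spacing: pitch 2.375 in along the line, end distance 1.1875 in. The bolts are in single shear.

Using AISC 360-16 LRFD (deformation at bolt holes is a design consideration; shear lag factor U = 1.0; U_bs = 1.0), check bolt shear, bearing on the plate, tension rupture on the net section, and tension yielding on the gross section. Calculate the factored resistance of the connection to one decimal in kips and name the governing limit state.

53.2 kips (gross-section yield governs)

Bolt shear: A_b = π(0.625)²/4 = 0.3068 in². φR_n = 0.75 × 84 × 0.3068 × 4 × 1 = 77.3 kips.
Bearing (0.375 in plate, F_u = 58 ksi): end bolts L_c = 1.1875 − 0.6875/2 = 0.84375, R_n = min(1.2×0.84375×0.375×58, 2.4×0.625×0.375×58) = 22.022 kips/bolt; interior L_c = 2.375 − 0.6875 = 1.6875, R_n = 32.625 kips/bolt. φR_n = 0.75 × (1×22.022 + 3×32.625) = 89.9 kips.
Tension rupture (net): A_n = (4.375 − 1×0.75)×0.375 = 1.3594 in² (U = 1.0, A_e = A_n). φR_n = 0.75 × 58 × 1.3594 = 59.1 kips.
Tension yield (gross): A_g = 4.375×0.375 = 1.6406 in². φR_n = 0.90 × 36 × 1.6406 = 53.2 kips.
Governing: min(77.3, 89.9, 59.1, 53.2) = 53.2 kips → gross-section yield.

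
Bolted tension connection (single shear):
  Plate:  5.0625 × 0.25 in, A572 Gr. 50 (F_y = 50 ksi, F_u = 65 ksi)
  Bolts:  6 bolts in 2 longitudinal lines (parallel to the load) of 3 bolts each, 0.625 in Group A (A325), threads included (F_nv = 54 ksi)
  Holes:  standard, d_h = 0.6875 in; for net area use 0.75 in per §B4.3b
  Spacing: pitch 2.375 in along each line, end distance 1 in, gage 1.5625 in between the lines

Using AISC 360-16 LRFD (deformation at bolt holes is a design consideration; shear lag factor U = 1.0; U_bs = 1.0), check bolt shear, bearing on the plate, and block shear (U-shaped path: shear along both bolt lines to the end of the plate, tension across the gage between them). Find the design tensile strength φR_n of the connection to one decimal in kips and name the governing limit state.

Bolt shear: A_b = π(0.625)²/4 = 0.3068 in². φR_n = 0.75 × 54 × 0.3068 × 6 × 1 = 74.6 kips.
Bearing (0.25 in plate, F_u = 65 ksi): end bolts L_c = 1 − 0.6875/2 = 0.65625, R_n = min(1.2×0.65625×0.25×65, 2.4×0.625×0.25×65) = 12.797 kips/bolt; interior L_c = 2.375 − 0.6875 = 1.6875, R_n = 24.375 kips/bolt. φR_n = 0.75 × (2×12.797 + 4×24.375) = 92.3 kips.
Block shear: shear path 2×[1+2×2.375] = 2×5.75 in, A_gv = 2.875, A_nv = 2×(5.75 − 2.5×0.75)×0.25 = 1.9375 in²; tension across gage: (1.5625 − 1×0.75)×0.25 = 0.20313 in². R_n = min(0.6×65×1.9375, 0.6×50×2.875) + 1.0×65×0.20313 = min(75.563, 86.25) + 13.203 = 88.766 kips. φR_n = 0.75 × 88.766 = 66.6 kips.
Governing: min(74.6, 92.3, 66.6) = 66.6 kips → block shear.

66.6 kips (block shear governs)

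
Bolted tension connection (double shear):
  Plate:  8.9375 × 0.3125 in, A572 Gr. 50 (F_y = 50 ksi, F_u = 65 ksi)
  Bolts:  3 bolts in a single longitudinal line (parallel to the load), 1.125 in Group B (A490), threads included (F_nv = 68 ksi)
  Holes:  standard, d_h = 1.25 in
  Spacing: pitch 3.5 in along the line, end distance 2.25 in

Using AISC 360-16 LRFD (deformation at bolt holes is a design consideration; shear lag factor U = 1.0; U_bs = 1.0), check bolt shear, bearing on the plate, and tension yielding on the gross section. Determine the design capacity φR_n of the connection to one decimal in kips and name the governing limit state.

Bolt shear: A_b = π(1.125)²/4 = 0.99402 in². φR_n = 0.75 × 68 × 0.99402 × 3 × 2 = 304.2 kips.
Bearing (0.3125 in plate, F_u = 65 ksi): end bolts L_c = 2.25 − 1.25/2 = 1.625, R_n = min(1.2×1.625×0.3125×65, 2.4×1.125×0.3125×65) = 39.609 kips/bolt; interior L_c = 3.5 − 1.25 = 2.25, R_n = 54.844 kips/bolt. φR_n = 0.75 × (1×39.609 + 2×54.844) = 112.0 kips.
Tension yield (gross): A_g = 8.9375×0.3125 = 2.793 in². φR_n = 0.90 × 50 × 2.793 = 125.7 kips.
Governing: min(304.2, 112.0, 125.7) = 112.0 kips → bearing.

112.0 kips (bearing governs)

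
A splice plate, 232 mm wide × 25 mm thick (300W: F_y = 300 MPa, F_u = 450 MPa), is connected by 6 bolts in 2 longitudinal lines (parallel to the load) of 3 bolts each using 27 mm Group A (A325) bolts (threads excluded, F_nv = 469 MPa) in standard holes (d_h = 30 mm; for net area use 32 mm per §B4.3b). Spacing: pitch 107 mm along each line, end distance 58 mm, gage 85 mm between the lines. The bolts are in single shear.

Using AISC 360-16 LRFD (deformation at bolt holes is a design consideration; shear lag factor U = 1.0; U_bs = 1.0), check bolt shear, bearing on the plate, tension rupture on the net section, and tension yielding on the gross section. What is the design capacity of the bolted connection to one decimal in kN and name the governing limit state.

Bolt shear: A_b = π(27)²/4 = 572.56 mm². φR_n = 0.75 × 469 × 572.56 × 6 × 1 = 1208.4 kN.
Bearing (25 mm plate, F_u = 450 MPa): end bolts L_c = 58 − 30/2 = 43, R_n = min(1.2×43×25×450, 2.4×27×25×450) = 580.5 kN/bolt; interior L_c = 107 − 30 = 77, R_n = 729 kN/bolt. φR_n = 0.75 × (2×580.5 + 4×729) = 3057.8 kN.
Tension rupture (net): A_n = (232 − 2×32)×25 = 4200 mm² (U = 1.0, A_e = A_n). φR_n = 0.75 × 450 × 4200 = 1417.5 kN.
Tension yield (gross): A_g = 232×25 = 5800 mm². φR_n = 0.90 × 300 × 5800 = 1566.0 kN.
Governing: min(1208.4, 3057.8, 1417.5, 1566.0) = 1208.4 kN → bolt shear.

1208.4 kN (bolt shear governs)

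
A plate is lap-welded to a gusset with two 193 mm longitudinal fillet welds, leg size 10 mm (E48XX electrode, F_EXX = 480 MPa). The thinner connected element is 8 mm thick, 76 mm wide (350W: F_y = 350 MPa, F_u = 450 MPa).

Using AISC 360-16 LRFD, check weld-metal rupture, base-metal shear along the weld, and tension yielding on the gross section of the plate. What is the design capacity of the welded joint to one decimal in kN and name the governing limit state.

Weld metal: throat = 0.707×10 = 7.07 mm, L = 2×193 = 386 mm. φR_n = 0.75 × 0.6 × 480 × 7.07 × 386 = 589.5 kN.
Base metal shear (8 mm plate): yield φR_n = 1.0×0.6×350×8×386 = 648.5 kN; rupture φR_n = 0.75×0.6×450×8×386 = 625.3 kN; take 625.3 kN (rupture).
Tension yield (gross): A_g = 76×8 = 608 mm². φR_n = 0.90 × 350 × 608 = 191.5 kN.
Governing: min(589.5, 625.3, 191.5) = 191.5 kN → gross-section yield.

191.5 kN (gross-section yield governs)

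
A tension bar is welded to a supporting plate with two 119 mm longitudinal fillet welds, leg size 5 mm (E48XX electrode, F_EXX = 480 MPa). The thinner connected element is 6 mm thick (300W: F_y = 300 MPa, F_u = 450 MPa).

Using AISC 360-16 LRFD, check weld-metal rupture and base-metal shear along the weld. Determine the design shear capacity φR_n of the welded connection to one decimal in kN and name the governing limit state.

Weld metal: throat = 0.707×5 = 3.535 mm, L = 2×119 = 238 mm. φR_n = 0.75 × 0.6 × 480 × 3.535 × 238 = 181.7 kN.
Base metal shear (6 mm plate): yield φR_n = 1.0×0.6×300×6×238 = 257.0 kN; rupture φR_n = 0.75×0.6×450×6×238 = 289.2 kN; take 257.0 kN (yield).
Governing: min(181.7, 257.0) = 181.7 kN → weld metal.

181.7 kN (weld metal governs)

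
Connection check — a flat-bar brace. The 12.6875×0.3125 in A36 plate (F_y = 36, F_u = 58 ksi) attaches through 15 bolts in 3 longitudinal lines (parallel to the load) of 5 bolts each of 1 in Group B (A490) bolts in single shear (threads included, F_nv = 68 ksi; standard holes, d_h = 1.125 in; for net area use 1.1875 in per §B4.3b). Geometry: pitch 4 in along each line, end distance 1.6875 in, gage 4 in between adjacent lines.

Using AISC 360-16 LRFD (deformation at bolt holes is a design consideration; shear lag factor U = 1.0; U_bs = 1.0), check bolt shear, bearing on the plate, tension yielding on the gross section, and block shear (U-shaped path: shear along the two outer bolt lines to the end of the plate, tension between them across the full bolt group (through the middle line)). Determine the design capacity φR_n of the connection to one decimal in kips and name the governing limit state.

128.5 kips (gross-section yield governs)

Bolt shear: A_b = π(1)²/4 = 0.7854 in². φR_n = 0.75 × 68 × 0.7854 × 15 × 1 = 600.8 kips.
Bearing (0.3125 in plate, F_u = 58 ksi): end bolts L_c = 1.6875 − 1.125/2 = 1.125, R_n = min(1.2×1.125×0.3125×58, 2.4×1×0.3125×58) = 24.469 kips/bolt; interior L_c = 4 − 1.125 = 2.875, R_n = 43.5 kips/bolt. φR_n = 0.75 × (3×24.469 + 12×43.5) = 446.6 kips.
Tension yield (gross): A_g = 12.6875×0.3125 = 3.9648 in². φR_n = 0.90 × 36 × 3.9648 = 128.5 kips.
Block shear: shear path 2×[1.6875+4×4] = 2×17.6875 in, A_gv = 11.055, A_nv = 2×(17.6875 − 4.5×1.1875)×0.3125 = 7.7148 in²; tension across gage: (8 − 2×1.1875)×0.3125 = 1.7578 in². R_n = min(0.6×58×7.7148, 0.6×36×11.055) + 1.0×58×1.7578 = min(268.48, 238.79) + 101.95 = 340.74 kips. φR_n = 0.75 × 340.74 = 255.6 kips.
Governing: min(600.8, 446.6, 128.5, 255.6) = 128.5 kips → gross-section yield.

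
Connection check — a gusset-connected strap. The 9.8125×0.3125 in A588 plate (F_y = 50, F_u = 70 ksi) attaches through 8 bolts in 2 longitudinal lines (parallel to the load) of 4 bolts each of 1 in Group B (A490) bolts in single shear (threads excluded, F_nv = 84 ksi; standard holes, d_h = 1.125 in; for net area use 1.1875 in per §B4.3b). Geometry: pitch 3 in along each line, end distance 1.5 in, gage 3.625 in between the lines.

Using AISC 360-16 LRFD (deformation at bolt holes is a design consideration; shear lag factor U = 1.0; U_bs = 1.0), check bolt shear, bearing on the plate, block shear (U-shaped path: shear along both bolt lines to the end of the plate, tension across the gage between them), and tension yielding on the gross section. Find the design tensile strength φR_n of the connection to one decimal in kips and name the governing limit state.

138.0 kips (gross-section yield governs)

Bolt shear: A_b = π(1)²/4 = 0.7854 in². φR_n = 0.75 × 84 × 0.7854 × 8 × 1 = 395.8 kips.
Bearing (0.3125 in plate, F_u = 70 ksi): end bolts L_c = 1.5 − 1.125/2 = 0.9375, R_n = min(1.2×0.9375×0.3125×70, 2.4×1×0.3125×70) = 24.609 kips/bolt; interior L_c = 3 − 1.125 = 1.875, R_n = 49.219 kips/bolt. φR_n = 0.75 × (2×24.609 + 6×49.219) = 258.4 kips.
Block shear: shear path 2×[1.5+3×3] = 2×10.5 in, A_gv = 6.5625, A_nv = 2×(10.5 − 3.5×1.1875)×0.3125 = 3.9648 in²; tension across gage: (3.625 − 1×1.1875)×0.3125 = 0.76172 in². R_n = min(0.6×70×3.9648, 0.6×50×6.5625) + 1.0×70×0.76172 = min(166.52, 196.88) + 53.32 = 219.84 kips. φR_n = 0.75 × 219.84 = 164.9 kips.
Tension yield (gross): A_g = 9.8125×0.3125 = 3.0664 in². φR_n = 0.90 × 50 × 3.0664 = 138.0 kips.
Governing: min(395.8, 258.4, 164.9, 138.0) = 138.0 kips → gross-section yield.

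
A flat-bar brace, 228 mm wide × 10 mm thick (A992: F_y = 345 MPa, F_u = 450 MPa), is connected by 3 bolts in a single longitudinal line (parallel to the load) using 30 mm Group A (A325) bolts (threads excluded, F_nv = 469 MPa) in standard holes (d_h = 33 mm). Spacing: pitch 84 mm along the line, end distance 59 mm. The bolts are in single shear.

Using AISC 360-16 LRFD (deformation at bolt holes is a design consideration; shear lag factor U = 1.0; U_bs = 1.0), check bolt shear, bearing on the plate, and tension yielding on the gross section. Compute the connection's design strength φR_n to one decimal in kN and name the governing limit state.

Bolt shear: A_b = π(30)²/4 = 706.86 mm². φR_n = 0.75 × 469 × 706.86 × 3 × 1 = 745.9 kN.
Bearing (10 mm plate, F_u = 450 MPa): end bolts L_c = 59 − 33/2 = 42.5, R_n = min(1.2×42.5×10×450, 2.4×30×10×450) = 229.5 kN/bolt; interior L_c = 84 − 33 = 51, R_n = 275.4 kN/bolt. φR_n = 0.75 × (1×229.5 + 2×275.4) = 585.2 kN.
Tension yield (gross): A_g = 228×10 = 2280 mm². φR_n = 0.90 × 345 × 2280 = 707.9 kN.
Governing: min(745.9, 585.2, 707.9) = 585.2 kN → bearing.

585.2 kN (bearing governs)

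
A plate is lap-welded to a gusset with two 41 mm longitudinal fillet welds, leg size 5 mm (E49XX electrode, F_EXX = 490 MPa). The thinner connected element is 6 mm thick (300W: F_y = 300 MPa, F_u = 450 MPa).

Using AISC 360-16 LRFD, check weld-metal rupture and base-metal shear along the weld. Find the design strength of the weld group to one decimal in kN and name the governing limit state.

63.9 kN (weld metal governs)

Weld metal: throat = 0.707×5 = 3.535 mm, L = 2×41 = 82 mm. φR_n = 0.75 × 0.6 × 490 × 3.535 × 82 = 63.9 kN.
Base metal shear (6 mm plate): yield φR_n = 1.0×0.6×300×6×82 = 88.6 kN; rupture φR_n = 0.75×0.6×450×6×82 = 99.6 kN; take 88.6 kN (yield).
Governing: min(63.9, 88.6) = 63.9 kN → weld metal.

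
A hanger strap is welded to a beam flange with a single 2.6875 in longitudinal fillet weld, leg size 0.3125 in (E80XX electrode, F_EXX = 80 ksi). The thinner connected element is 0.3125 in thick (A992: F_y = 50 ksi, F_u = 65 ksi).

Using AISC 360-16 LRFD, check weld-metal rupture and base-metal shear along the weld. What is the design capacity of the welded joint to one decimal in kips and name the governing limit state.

Weld metal: throat = 0.707×0.3125 = 0.22094 in, L = 2.6875 in. φR_n = 0.75 × 0.6 × 80 × 0.22094 × 2.6875 = 21.4 kips.
Base metal shear (0.3125 in plate): yield φR_n = 1.0×0.6×50×0.3125×2.6875 = 25.2 kips; rupture φR_n = 0.75×0.6×65×0.3125×2.6875 = 24.6 kips; take 24.6 kips (rupture).
Governing: min(21.4, 24.6) = 21.4 kips → weld metal.

21.4 kips (weld metal governs)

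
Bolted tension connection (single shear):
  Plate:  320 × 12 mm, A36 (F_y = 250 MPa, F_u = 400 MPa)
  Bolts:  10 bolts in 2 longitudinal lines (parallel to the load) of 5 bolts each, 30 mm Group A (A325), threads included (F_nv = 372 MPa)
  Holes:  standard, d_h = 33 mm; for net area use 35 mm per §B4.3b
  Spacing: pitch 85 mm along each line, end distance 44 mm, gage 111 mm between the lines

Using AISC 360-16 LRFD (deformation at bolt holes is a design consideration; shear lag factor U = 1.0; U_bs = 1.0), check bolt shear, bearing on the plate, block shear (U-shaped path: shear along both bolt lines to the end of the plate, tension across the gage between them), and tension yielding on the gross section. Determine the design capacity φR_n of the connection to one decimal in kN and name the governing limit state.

Bolt shear: A_b = π(30)²/4 = 706.86 mm². φR_n = 0.75 × 372 × 706.86 × 10 × 1 = 1972.1 kN.
Bearing (12 mm plate, F_u = 400 MPa): end bolts L_c = 44 − 33/2 = 27.5, R_n = min(1.2×27.5×12×400, 2.4×30×12×400) = 158.4 kN/bolt; interior L_c = 85 − 33 = 52, R_n = 299.52 kN/bolt. φR_n = 0.75 × (2×158.4 + 8×299.52) = 2034.7 kN.
Block shear: shear path 2×[44+4×85] = 2×384 mm, A_gv = 9216, A_nv = 2×(384 − 4.5×35)×12 = 5436 mm²; tension across gage: (111 − 1×35)×12 = 912 mm². R_n = min(0.6×400×5436, 0.6×250×9216) + 1.0×400×912 = min(1304.6, 1382.4) + 364.8 = 1669.4 kN. φR_n = 0.75 × 1669.4 = 1252.1 kN.
Tension yield (gross): A_g = 320×12 = 3840 mm². φR_n = 0.90 × 250 × 3840 = 864.0 kN.
Governing: min(1972.1, 2034.7, 1252.1, 864.0) = 864.0 kN → gross-section yield.

864.0 kN (gross-section yield governs)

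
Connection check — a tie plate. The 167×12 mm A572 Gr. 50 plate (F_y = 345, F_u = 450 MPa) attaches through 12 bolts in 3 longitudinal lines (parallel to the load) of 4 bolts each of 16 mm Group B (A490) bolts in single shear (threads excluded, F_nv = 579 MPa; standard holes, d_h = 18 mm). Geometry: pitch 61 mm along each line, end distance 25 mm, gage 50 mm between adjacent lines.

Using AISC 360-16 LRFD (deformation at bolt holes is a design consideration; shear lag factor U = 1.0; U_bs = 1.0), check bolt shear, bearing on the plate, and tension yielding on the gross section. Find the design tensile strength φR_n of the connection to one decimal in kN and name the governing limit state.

Bolt shear: A_b = π(16)²/4 = 201.06 mm². φR_n = 0.75 × 579 × 201.06 × 12 × 1 = 1047.7 kN.
Bearing (12 mm plate, F_u = 450 MPa): end bolts L_c = 25 − 18/2 = 16, R_n = min(1.2×16×12×450, 2.4×16×12×450) = 103.68 kN/bolt; interior L_c = 61 − 18 = 43, R_n = 207.36 kN/bolt. φR_n = 0.75 × (3×103.68 + 9×207.36) = 1633.0 kN.
Tension yield (gross): A_g = 167×12 = 2004 mm². φR_n = 0.90 × 345 × 2004 = 622.2 kN.
Governing: min(1047.7, 1633.0, 622.2) = 622.2 kN → gross-section yield.

622.2 kN (gross-section yield governs)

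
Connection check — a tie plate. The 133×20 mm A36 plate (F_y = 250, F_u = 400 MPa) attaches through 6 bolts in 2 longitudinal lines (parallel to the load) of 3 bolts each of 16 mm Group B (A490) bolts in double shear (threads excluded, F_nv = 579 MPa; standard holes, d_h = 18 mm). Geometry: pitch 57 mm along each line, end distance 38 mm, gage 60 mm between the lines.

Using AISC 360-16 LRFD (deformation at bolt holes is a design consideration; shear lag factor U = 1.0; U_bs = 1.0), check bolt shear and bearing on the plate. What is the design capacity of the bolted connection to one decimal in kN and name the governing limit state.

Bolt shear: A_b = π(16)²/4 = 201.06 mm². φR_n = 0.75 × 579 × 201.06 × 6 × 2 = 1047.7 kN.
Bearing (20 mm plate, F_u = 400 MPa): end bolts L_c = 38 − 18/2 = 29, R_n = min(1.2×29×20×400, 2.4×16×20×400) = 278.4 kN/bolt; interior L_c = 57 − 18 = 39, R_n = 307.2 kN/bolt. φR_n = 0.75 × (2×278.4 + 4×307.2) = 1339.2 kN.
Governing: min(1047.7, 1339.2) = 1047.7 kN → bolt shear.

1047.7 kN (bolt shear governs)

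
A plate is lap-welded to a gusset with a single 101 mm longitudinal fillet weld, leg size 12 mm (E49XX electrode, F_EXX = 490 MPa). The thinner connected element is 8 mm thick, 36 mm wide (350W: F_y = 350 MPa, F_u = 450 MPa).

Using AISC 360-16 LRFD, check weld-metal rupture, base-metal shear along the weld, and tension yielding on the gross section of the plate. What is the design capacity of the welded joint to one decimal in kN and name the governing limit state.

Weld metal: throat = 0.707×12 = 8.484 mm, L = 101 mm. φR_n = 0.75 × 0.6 × 490 × 8.484 × 101 = 188.9 kN.
Base metal shear (8 mm plate): yield φR_n = 1.0×0.6×350×8×101 = 169.7 kN; rupture φR_n = 0.75×0.6×450×8×101 = 163.6 kN; take 163.6 kN (rupture).
Tension yield (gross): A_g = 36×8 = 288 mm². φR_n = 0.90 × 350 × 288 = 90.7 kN.
Governing: min(188.9, 163.6, 90.7) = 90.7 kN → gross-section yield.

90.7 kN (gross-section yield governs)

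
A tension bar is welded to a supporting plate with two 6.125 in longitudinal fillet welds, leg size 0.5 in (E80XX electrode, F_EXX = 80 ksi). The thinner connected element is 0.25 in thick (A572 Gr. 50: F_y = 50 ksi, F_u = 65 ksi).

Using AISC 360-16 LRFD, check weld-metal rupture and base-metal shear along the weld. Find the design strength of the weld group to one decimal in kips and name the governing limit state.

Weld metal: throat = 0.707×0.5 = 0.3535 in, L = 2×6.125 = 12.25 in. φR_n = 0.75 × 0.6 × 80 × 0.3535 × 12.25 = 155.9 kips.
Base metal shear (0.25 in plate): yield φR_n = 1.0×0.6×50×0.25×12.25 = 91.9 kips; rupture φR_n = 0.75×0.6×65×0.25×12.25 = 89.6 kips; take 89.6 kips (rupture).
Governing: min(155.9, 89.6) = 89.6 kips → base-metal shear.

89.6 kips (base-metal shear governs)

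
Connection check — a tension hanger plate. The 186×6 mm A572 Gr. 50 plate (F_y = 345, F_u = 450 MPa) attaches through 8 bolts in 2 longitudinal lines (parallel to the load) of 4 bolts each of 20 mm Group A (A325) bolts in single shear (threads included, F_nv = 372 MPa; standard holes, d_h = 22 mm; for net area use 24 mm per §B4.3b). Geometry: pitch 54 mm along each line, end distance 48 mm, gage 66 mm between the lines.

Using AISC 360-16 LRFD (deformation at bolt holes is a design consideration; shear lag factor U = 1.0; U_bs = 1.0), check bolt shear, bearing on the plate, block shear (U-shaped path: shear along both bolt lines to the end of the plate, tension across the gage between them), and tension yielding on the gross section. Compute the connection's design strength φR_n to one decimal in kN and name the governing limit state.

346.5 kN (gross-section yield governs)

Bolt shear: A_b = π(20)²/4 = 314.16 mm². φR_n = 0.75 × 372 × 314.16 × 8 × 1 = 701.2 kN.
Bearing (6 mm plate, F_u = 450 MPa): end bolts L_c = 48 − 22/2 = 37, R_n = min(1.2×37×6×450, 2.4×20×6×450) = 119.88 kN/bolt; interior L_c = 54 − 22 = 32, R_n = 103.68 kN/bolt. φR_n = 0.75 × (2×119.88 + 6×103.68) = 646.4 kN.
Block shear: shear path 2×[48+3×54] = 2×210 mm, A_gv = 2520, A_nv = 2×(210 − 3.5×24)×6 = 1512 mm²; tension across gage: (66 − 1×24)×6 = 252 mm². R_n = min(0.6×450×1512, 0.6×345×2520) + 1.0×450×252 = min(408.24, 521.64) + 113.4 = 521.64 kN. φR_n = 0.75 × 521.64 = 391.2 kN.
Tension yield (gross): A_g = 186×6 = 1116 mm². φR_n = 0.90 × 345 × 1116 = 346.5 kN.
Governing: min(701.2, 646.4, 391.2, 346.5) = 346.5 kN → gross-section yield.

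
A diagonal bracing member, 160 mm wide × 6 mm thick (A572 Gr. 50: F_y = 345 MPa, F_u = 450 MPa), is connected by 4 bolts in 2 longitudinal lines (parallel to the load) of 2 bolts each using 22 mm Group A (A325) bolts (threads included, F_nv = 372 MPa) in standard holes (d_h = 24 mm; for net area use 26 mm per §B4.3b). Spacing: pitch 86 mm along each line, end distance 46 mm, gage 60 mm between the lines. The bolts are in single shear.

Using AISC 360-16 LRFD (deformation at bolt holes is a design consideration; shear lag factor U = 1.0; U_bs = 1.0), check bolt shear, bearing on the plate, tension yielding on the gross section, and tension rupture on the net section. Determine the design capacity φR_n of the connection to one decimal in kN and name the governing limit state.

Bolt shear: A_b = π(22)²/4 = 380.13 mm². φR_n = 0.75 × 372 × 380.13 × 4 × 1 = 424.2 kN.
Bearing (6 mm plate, F_u = 450 MPa): end bolts L_c = 46 − 24/2 = 34, R_n = min(1.2×34×6×450, 2.4×22×6×450) = 110.16 kN/bolt; interior L_c = 86 − 24 = 62, R_n = 142.56 kN/bolt. φR_n = 0.75 × (2×110.16 + 2×142.56) = 379.1 kN.
Tension yield (gross): A_g = 160×6 = 960 mm². φR_n = 0.90 × 345 × 960 = 298.1 kN.
Tension rupture (net): A_n = (160 − 2×26)×6 = 648 mm² (U = 1.0, A_e = A_n). φR_n = 0.75 × 450 × 648 = 218.7 kN.
Governing: min(424.2, 379.1, 298.1, 218.7) = 218.7 kN → net-section rupture.

218.7 kN (net-section rupture governs)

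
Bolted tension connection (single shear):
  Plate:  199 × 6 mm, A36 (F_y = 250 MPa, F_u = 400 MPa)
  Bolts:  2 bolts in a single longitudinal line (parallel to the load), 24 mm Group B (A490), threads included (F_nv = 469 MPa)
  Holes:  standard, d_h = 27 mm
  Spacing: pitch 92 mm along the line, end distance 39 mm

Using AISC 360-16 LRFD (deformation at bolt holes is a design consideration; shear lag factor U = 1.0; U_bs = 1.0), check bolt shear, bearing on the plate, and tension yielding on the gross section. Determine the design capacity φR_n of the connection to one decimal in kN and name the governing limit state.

Bolt shear: A_b = π(24)²/4 = 452.39 mm². φR_n = 0.75 × 469 × 452.39 × 2 × 1 = 318.3 kN.
Bearing (6 mm plate, F_u = 400 MPa): end bolts L_c = 39 − 27/2 = 25.5, R_n = min(1.2×25.5×6×400, 2.4×24×6×400) = 73.44 kN/bolt; interior L_c = 92 − 27 = 65, R_n = 138.24 kN/bolt. φR_n = 0.75 × (1×73.44 + 1×138.24) = 158.8 kN.
Tension yield (gross): A_g = 199×6 = 1194 mm². φR_n = 0.90 × 250 × 1194 = 268.7 kN.
Governing: min(318.3, 158.8, 268.7) = 158.8 kN → bearing.

158.8 kN (bearing governs)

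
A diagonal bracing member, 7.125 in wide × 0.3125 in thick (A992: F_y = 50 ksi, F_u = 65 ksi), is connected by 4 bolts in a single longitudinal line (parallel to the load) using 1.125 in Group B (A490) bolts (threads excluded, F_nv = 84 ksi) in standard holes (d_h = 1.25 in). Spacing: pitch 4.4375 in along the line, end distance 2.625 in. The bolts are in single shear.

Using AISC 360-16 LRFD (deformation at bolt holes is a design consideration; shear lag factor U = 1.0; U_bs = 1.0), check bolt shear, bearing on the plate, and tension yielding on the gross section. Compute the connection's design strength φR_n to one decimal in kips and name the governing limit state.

Bolt shear: A_b = π(1.125)²/4 = 0.99402 in². φR_n = 0.75 × 84 × 0.99402 × 4 × 1 = 250.5 kips.
Bearing (0.3125 in plate, F_u = 65 ksi): end bolts L_c = 2.625 − 1.25/2 = 2, R_n = min(1.2×2×0.3125×65, 2.4×1.125×0.3125×65) = 48.75 kips/bolt; interior L_c = 4.4375 − 1.25 = 3.1875, R_n = 54.844 kips/bolt. φR_n = 0.75 × (1×48.75 + 3×54.844) = 160.0 kips.
Tension yield (gross): A_g = 7.125×0.3125 = 2.2266 in². φR_n = 0.90 × 50 × 2.2266 = 100.2 kips.
Governing: min(250.5, 160.0, 100.2) = 100.2 kips → gross-section yield.

100.2 kips (gross-section yield governs)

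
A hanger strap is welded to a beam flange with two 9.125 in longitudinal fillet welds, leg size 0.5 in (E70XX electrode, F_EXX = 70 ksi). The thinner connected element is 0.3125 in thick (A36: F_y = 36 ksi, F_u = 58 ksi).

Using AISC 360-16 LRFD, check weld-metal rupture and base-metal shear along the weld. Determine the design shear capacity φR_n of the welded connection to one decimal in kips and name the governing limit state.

123.2 kips (base-metal shear governs)

Weld metal: throat = 0.707×0.5 = 0.3535 in, L = 2×9.125 = 18.25 in. φR_n = 0.75 × 0.6 × 70 × 0.3535 × 18.25 = 203.2 kips.
Base metal shear (0.3125 in plate): yield φR_n = 1.0×0.6×36×0.3125×18.25 = 123.2 kips; rupture φR_n = 0.75×0.6×58×0.3125×18.25 = 148.9 kips; take 123.2 kips (yield).
Governing: min(203.2, 123.2) = 123.2 kips → base-metal shear.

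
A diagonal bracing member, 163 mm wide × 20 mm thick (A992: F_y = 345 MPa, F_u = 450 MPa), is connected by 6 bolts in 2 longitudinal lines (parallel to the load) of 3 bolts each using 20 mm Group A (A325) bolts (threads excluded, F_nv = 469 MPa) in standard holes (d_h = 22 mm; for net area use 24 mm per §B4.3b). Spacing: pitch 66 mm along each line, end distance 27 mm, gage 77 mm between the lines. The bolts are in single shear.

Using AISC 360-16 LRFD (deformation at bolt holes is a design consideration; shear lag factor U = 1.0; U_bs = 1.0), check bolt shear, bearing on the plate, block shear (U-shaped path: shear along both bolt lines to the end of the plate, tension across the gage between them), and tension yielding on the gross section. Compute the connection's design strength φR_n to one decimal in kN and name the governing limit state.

Bolt shear: A_b = π(20)²/4 = 314.16 mm². φR_n = 0.75 × 469 × 314.16 × 6 × 1 = 663.0 kN.
Bearing (20 mm plate, F_u = 450 MPa): end bolts L_c = 27 − 22/2 = 16, R_n = min(1.2×16×20×450, 2.4×20×20×450) = 172.8 kN/bolt; interior L_c = 66 − 22 = 44, R_n = 432 kN/bolt. φR_n = 0.75 × (2×172.8 + 4×432) = 1555.2 kN.
Block shear: shear path 2×[27+2×66] = 2×159 mm, A_gv = 6360, A_nv = 2×(159 − 2.5×24)×20 = 3960 mm²; tension across gage: (77 − 1×24)×20 = 1060 mm². R_n = min(0.6×450×3960, 0.6×345×6360) + 1.0×450×1060 = min(1069.2, 1316.5) + 477 = 1546.2 kN. φR_n = 0.75 × 1546.2 = 1159.7 kN.
Tension yield (gross): A_g = 163×20 = 3260 mm². φR_n = 0.90 × 345 × 3260 = 1012.2 kN.
Governing: min(663.0, 1555.2, 1159.7, 1012.2) = 663.0 kN → bolt shear.

663.0 kN (bolt shear governs)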